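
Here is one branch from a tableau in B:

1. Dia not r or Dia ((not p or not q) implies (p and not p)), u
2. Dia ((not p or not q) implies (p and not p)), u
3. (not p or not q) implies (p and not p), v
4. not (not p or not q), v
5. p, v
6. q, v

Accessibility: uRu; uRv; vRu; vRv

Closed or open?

Open

No world carries both an atom and its negation.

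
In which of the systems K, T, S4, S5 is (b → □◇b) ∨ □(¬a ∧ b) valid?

S4-tableau for the negation ¬((b → □◇b) ∨ □(¬a ∧ b)):
1. ¬((b → □◇b) ∨ □(¬a ∧ b)), 0
2. ¬(b → □◇b), 0
3. ¬□(¬a ∧ b), 0
4. b, 0
5. ¬□◇b, 0
6. ¬(¬a ∧ b), 1
7. ¬b, 1
8. ¬◇b, 2
9. ¬b, 2
Accessibility: 0R0, 0R1, 0R2, 1R1, 2R2
Complete open branch: countermodel on an S4-frame, so not valid in S4, nor in K, T (the same frame is also a K-frame and a T-frame).
S5-tableau for the negation ¬((b → □◇b) ∨ □(¬a ∧ b)):
1. ¬((b → □◇b) ∨ □(¬a ∧ b)), 0
2. ¬(b → □◇b), 0
3. ¬□(¬a ∧ b), 0
4. b, 0
5. ¬□◇b, 0
6. ¬(¬a ∧ b), 1
7. ¬b, 1
8. ¬◇b, 2
9. ¬b, 0
Accessibility: 0R0, 0R1, 0R2, 1R0, 1R1, 1R2, 2R0, 2R1, 2R2
Branch closes: b and ¬b both at 0.
Every branch closes (one shown): valid in S5.

S5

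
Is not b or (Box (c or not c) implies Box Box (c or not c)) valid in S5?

Valid

Tableau for the negation not (not b or (Box (c or not c) implies Box Box (c or not c))):
1. not (not b or (Box (c or not c) implies Box Box (c or not c))), u
2. b, u   [neg-or-rule on 1]
3. not (Box (c or not c) implies Box Box (c or not c)), u   [neg-or-rule on 1]
4. Box (c or not c), u   [neg-implies-rule on 3]
5. not Box Box (c or not c), u   [neg-implies-rule on 3]
6. c or not c, u   [Box-rule on 4 via uRu]
7. not c, u   [or-rule on 6 (branches; this branch)]
8. not Box (c or not c), v   [neg-Box-rule on 5: fresh world v, uRv]
9. c or not c, v   [Box-rule on 4 via uRv]
10. not c, v   [or-rule on 9 (branches; this branch)]
11. not (c or not c), w   [neg-Box-rule on 8: fresh world w, vRw]
12. not c, w   [neg-or-rule on 11]
13. c, w   [neg-or-rule on 11]
Accessibility: uRu, uRv, uRw, vRu, vRv, vRw, wRu, wRv, wRw
Branch closes: c and not c both at w.
Every branch of the negation's tableau closes; the branch above is one of them.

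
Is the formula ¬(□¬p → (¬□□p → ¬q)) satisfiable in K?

Satisfiable

1. ¬(□¬p → (¬□□p → ¬q)), u
2. □¬p, u
3. ¬(¬□□p → ¬q), u
4. ¬□□p, u
5. q, u
6. ¬□p, v
7. ¬p, v
8. ¬p, w
Accessibility: uRv, vRw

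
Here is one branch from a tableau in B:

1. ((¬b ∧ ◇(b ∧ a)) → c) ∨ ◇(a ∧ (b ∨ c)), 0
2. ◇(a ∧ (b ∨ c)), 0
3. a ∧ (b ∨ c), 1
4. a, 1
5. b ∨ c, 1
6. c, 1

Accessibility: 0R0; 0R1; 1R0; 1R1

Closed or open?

No atom appears with both signs at the same world.

Open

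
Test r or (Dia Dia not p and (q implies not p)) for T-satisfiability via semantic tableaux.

1. r or (Dia Dia not p and (q implies not p)), w0
2. Dia Dia not p and (q implies not p), w0
3. Dia Dia not p, w0
4. q implies not p, w0
5. not p, w0
6. Dia not p, w1
7. not p, w2
Accessibility: w0Rw0, w0Rw1, w1Rw1, w1Rw2, w2Rw2

Yes, satisfiable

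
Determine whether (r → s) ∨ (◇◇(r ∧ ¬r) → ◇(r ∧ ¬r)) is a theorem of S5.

Tableau for the negation ¬((r → s) ∨ (◇◇(r ∧ ¬r) → ◇(r ∧ ¬r))):
1. ¬((r → s) ∨ (◇◇(r ∧ ¬r) → ◇(r ∧ ¬r))), 0
2. ¬(r → s), 0
3. ¬(◇◇(r ∧ ¬r) → ◇(r ∧ ¬r)), 0
4. r, 0
5. ¬s, 0
6. ◇◇(r ∧ ¬r), 0
7. ¬◇(r ∧ ¬r), 0
8. ¬(r ∧ ¬r), 0
9. ◇(r ∧ ¬r), 1
10. ¬(r ∧ ¬r), 1
11. r, 1
12. r ∧ ¬r, 2
13. r, 2
14. ¬r, 2
Accessibility: 0R0, 0R1, 0R2, 1R0, 1R1, 1R2, 2R0, 2R1, 2R2
Branch closes: r and ¬r both at 2.
Every branch of the negation's tableau closes; the branch above is one of them.

Yes, valid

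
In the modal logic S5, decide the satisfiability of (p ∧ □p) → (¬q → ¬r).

1. (p ∧ □p) → (¬q → ¬r), 0
2. ¬q → ¬r, 0
3. ¬r, 0
Accessibility: 0R0

Satisfiable (open branch found)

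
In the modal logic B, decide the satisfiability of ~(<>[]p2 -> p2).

No, unsatisfiable

1. ~(<>[]p2 -> p2), u
2. <>[]p2, u   [~->-rule on 1]
3. ~p2, u   [~->-rule on 1]
4. []p2, v   [<>-rule on 2: fresh world v, uRv]
5. p2, u   [[]-rule on 4 via vRu]
Accessibility: uRu, uRv, vRu, vRv
Branch closes: p2 and ~p2 both at u.
(One branch shown.) All branches close.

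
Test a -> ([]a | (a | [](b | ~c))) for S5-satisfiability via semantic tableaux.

1. a -> ([]a | (a | [](b | ~c))), 0
2. []a | (a | [](b | ~c)), 0
3. a | [](b | ~c), 0
4. [](b | ~c), 0
5. b | ~c, 0
6. ~c, 0
Accessibility: 0R0

Yes, satisfiable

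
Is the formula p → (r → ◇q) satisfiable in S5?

Yes, satisfiable

1. p → (r → ◇q), w0
2. r → ◇q, w0
3. ◇q, w0
4. q, w1
Accessibility: w0Rw0, w0Rw1, w1Rw0, w1Rw1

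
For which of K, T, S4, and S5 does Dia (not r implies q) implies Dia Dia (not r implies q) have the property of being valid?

K-tableau for the negation not (Dia (not r implies q) implies Dia Dia (not r implies q)):
1. not (Dia (not r implies q) implies Dia Dia (not r implies q)), u
2. Dia (not r implies q), u
3. not Dia Dia (not r implies q), u
4. not r implies q, v
5. not Dia (not r implies q), v
6. q, v
Accessibility: uRv
Complete open branch: countermodel on a K-frame, so not valid in K.
T-tableau for the negation not (Dia (not r implies q) implies Dia Dia (not r implies q)):
1. not (Dia (not r implies q) implies Dia Dia (not r implies q)), u
2. Dia (not r implies q), u
3. not Dia Dia (not r implies q), u
4. not Dia (not r implies q), u
5. not (not r implies q), u
6. not r, u
7. not q, u
8. not r implies q, v
9. not Dia (not r implies q), v
10. not (not r implies q), v
11. not r, v
12. not q, v
13. q, v
Accessibility: uRu, uRv, vRv
Branch closes: q and not q both at v.
Every branch closes (one shown): valid in T, hence also in S4, S5 (every theorem of T is a theorem of S4 and S5).

T, S4, S5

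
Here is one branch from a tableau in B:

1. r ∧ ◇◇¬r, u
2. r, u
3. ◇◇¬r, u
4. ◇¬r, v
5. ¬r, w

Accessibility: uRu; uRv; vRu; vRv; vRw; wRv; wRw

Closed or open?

No world carries both an atom and its negation.

Open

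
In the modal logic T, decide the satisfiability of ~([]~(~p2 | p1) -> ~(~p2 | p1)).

1. ~([]~(~p2 | p1) -> ~(~p2 | p1)), 0
2. []~(~p2 | p1), 0
3. ~p2 | p1, 0
4. ~(~p2 | p1), 0
5. p2, 0
6. ~p1, 0
7. p1, 0
Accessibility: 0R0
Branch closes: p1 and ~p1 both at 0.
All branches of the tableau close; one closing branch shown above.

No, unsatisfiable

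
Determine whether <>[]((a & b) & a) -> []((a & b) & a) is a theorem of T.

No, not valid

Tableau for the negation ~(<>[]((a & b) & a) -> []((a & b) & a)):
1. ~(<>[]((a & b) & a) -> []((a & b) & a)), u
2. <>[]((a & b) & a), u
3. ~[]((a & b) & a), u
4. []((a & b) & a), v
5. (a & b) & a, v
6. a & b, v
7. a, v
8. b, v
9. ~((a & b) & a), w
10. ~a, w
Accessibility: uRu, uRv, uRw, vRv, wRw
The negation has an open branch (countermodel exists).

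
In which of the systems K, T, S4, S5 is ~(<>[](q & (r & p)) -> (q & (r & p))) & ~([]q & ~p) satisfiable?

S5-tableau for the formula:
1. ~(<>[](q & (r & p)) -> (q & (r & p))) & ~([]q & ~p), 0
2. ~(<>[](q & (r & p)) -> (q & (r & p))), 0
3. ~([]q & ~p), 0
4. <>[](q & (r & p)), 0
5. ~(q & (r & p)), 0
6. p, 0
7. ~(r & p), 0
8. ~r, 0
9. [](q & (r & p)), 1
10. q & (r & p), 0
11. q, 0
12. r & p, 0
13. r, 0
Accessibility: 0R0, 0R1, 1R0, 1R1
Branch closes: r and ~r both at 0.
Every branch closes (one shown): unsatisfiable in S5.
S4-tableau for the formula:
1. ~(<>[](q & (r & p)) -> (q & (r & p))) & ~([]q & ~p), 0
2. ~(<>[](q & (r & p)) -> (q & (r & p))), 0
3. ~([]q & ~p), 0
4. <>[](q & (r & p)), 0
5. ~(q & (r & p)), 0
6. p, 0
7. ~(r & p), 0
8. ~r, 0
9. [](q & (r & p)), 1
10. q & (r & p), 1
11. q, 1
12. r & p, 1
13. r, 1
14. p, 1
Accessibility: 0R0, 0R1, 1R1
Complete open branch: satisfiable in S4, hence also in K, T (this S4-model is also a K-model and a T-model).

K, T, S4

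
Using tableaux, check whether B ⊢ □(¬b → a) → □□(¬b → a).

Tableau for the negation ¬(□(¬b → a) → □□(¬b → a)):
1. ¬(□(¬b → a) → □□(¬b → a)), w0
2. □(¬b → a), w0
3. ¬□□(¬b → a), w0
4. ¬b → a, w0
5. a, w0
6. ¬□(¬b → a), w1
7. ¬b → a, w1
8. a, w1
9. ¬(¬b → a), w2
10. ¬b, w2
11. ¬a, w2
Accessibility: w0Rw0, w0Rw1, w1Rw0, w1Rw1, w1Rw2, w2Rw1, w2Rw2
The negation has an open branch (countermodel exists).

Not valid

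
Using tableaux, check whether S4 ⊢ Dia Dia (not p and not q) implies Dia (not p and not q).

Valid in S4

Tableau for the negation not (Dia Dia (not p and not q) implies Dia (not p and not q)):
1. not (Dia Dia (not p and not q) implies Dia (not p and not q)), u
2. Dia Dia (not p and not q), u   [neg-implies-rule on 1]
3. not Dia (not p and not q), u   [neg-implies-rule on 1]
4. not (not p and not q), u   [neg-Dia-rule on 3 via uRu]
5. q, u   [neg-and-rule on 4 (branches; this branch)]
6. Dia (not p and not q), v   [Dia-rule on 2: fresh world v, uRv]
7. not (not p and not q), v   [neg-Dia-rule on 3 via uRv]
8. q, v   [neg-and-rule on 7 (branches; this branch)]
9. not p and not q, w   [Dia-rule on 6: fresh world w, vRw]
10. not p, w   [and-rule on 9]
11. not q, w   [and-rule on 9]
12. not (not p and not q), w   [neg-Dia-rule on 3 via uRw]
13. q, w   [neg-and-rule on 12 (branches; this branch)]
Accessibility: uRu, uRv, uRw, vRv, vRw, wRw
Branch closes: q and not q both at w.
Every branch of the negation's tableau closes; the branch above is one of them.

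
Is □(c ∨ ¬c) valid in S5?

Yes, valid

Tableau for the negation ¬□(c ∨ ¬c):
1. ¬□(c ∨ ¬c), w0
2. ¬(c ∨ ¬c), w1   [¬□-rule on 1: fresh world w1, w0Rw1]
3. ¬c, w1   [¬∨-rule on 2]
4. c, w1   [¬∨-rule on 2]
Accessibility: w0Rw0, w0Rw1, w1Rw0, w1Rw1
Branch closes: c and ¬c both at w1.
Every branch of the negation's tableau closes; the branch above is one of them.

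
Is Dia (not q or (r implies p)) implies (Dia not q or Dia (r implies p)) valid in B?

Valid in B

Tableau for the negation not (Dia (not q or (r implies p)) implies (Dia not q or Dia (r implies p))):
1. not (Dia (not q or (r implies p)) implies (Dia not q or Dia (r implies p))), 0
2. Dia (not q or (r implies p)), 0
3. not (Dia not q or Dia (r implies p)), 0
4. not Dia not q, 0
5. not Dia (r implies p), 0
6. q, 0
7. not (r implies p), 0
8. r, 0
9. not p, 0
10. not q or (r implies p), 1
11. q, 1
12. not (r implies p), 1
13. r, 1
14. not p, 1
15. r implies p, 1
16. p, 1
Accessibility: 0R0, 0R1, 1R0, 1R1
Branch closes: p and not p both at 1.
Every branch of the negation's tableau closes; the branch above is one of them.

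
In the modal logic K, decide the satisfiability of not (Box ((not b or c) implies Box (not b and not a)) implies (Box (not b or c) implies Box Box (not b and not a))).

Unsatisfiable (every branch closes)

1. not (Box ((not b or c) implies Box (not b and not a)) implies (Box (not b or c) implies Box Box (not b and not a))), w0
2. Box ((not b or c) implies Box (not b and not a)), w0   [neg-implies-rule on 1]
3. not (Box (not b or c) implies Box Box (not b and not a)), w0   [neg-implies-rule on 1]
4. Box (not b or c), w0   [neg-implies-rule on 3]
5. not Box Box (not b and not a), w0   [neg-implies-rule on 3]
6. not Box (not b and not a), w1   [neg-Box-rule on 5: fresh world w1, w0Rw1]
7. (not b or c) implies Box (not b and not a), w1   [Box-rule on 2 via w0Rw1]
8. not b or c, w1   [Box-rule on 4 via w0Rw1]
9. Box (not b and not a), w1   [implies-rule on 7 (branches; this branch)]
10. c, w1   [or-rule on 8 (branches; this branch)]
11. not (not b and not a), w2   [neg-Box-rule on 6: fresh world w2, w1Rw2]
12. not b and not a, w2   [Box-rule on 9 via w1Rw2]
13. not b, w2   [and-rule on 12]
14. not a, w2   [and-rule on 12]
15. a, w2   [neg-and-rule on 11 (branches; this branch)]
Accessibility: w0Rw1, w1Rw2
Branch closes: a and not a both at w2.
Every branch closes; the branch above is one of them.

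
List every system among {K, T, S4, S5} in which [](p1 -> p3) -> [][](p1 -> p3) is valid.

T-tableau for the negation ~([](p1 -> p3) -> [][](p1 -> p3)):
1. ~([](p1 -> p3) -> [][](p1 -> p3)), u
2. [](p1 -> p3), u   [~->-rule on 1]
3. ~[][](p1 -> p3), u   [~->-rule on 1]
4. p1 -> p3, u   [[]-rule on 2 via uRu]
5. p3, u   [->-rule on 4 (branches; this branch)]
6. ~[](p1 -> p3), v   [~[]-rule on 3: fresh world v, uRv]
7. p1 -> p3, v   [[]-rule on 2 via uRv]
8. p3, v   [->-rule on 7 (branches; this branch)]
9. ~(p1 -> p3), w   [~[]-rule on 6: fresh world w, vRw]
10. p1, w   [~->-rule on 9]
11. ~p3, w   [~->-rule on 9]
Accessibility: uRu, uRv, vRv, vRw, wRw
Complete open branch: countermodel on a T-frame, so not valid in T, nor in K (the same frame is also a K-frame).
S4-tableau for the negation ~([](p1 -> p3) -> [][](p1 -> p3)):
1. ~([](p1 -> p3) -> [][](p1 -> p3)), u
2. [](p1 -> p3), u   [~->-rule on 1]
3. ~[][](p1 -> p3), u   [~->-rule on 1]
4. p1 -> p3, u   [[]-rule on 2 via uRu]
5. p3, u   [->-rule on 4 (branches; this branch)]
6. ~[](p1 -> p3), v   [~[]-rule on 3: fresh world v, uRv]
7. p1 -> p3, v   [[]-rule on 2 via uRv]
8. p3, v   [->-rule on 7 (branches; this branch)]
9. ~(p1 -> p3), w   [~[]-rule on 6: fresh world w, vRw]
10. p1, w   [~->-rule on 9]
11. ~p3, w   [~->-rule on 9]
12. p1 -> p3, w   [[]-rule on 2 via uRw]
13. p3, w   [->-rule on 12 (branches; this branch)]
Accessibility: uRu, uRv, uRw, vRv, vRw, wRw
Branch closes: p3 and ~p3 both at w.
Every branch closes (one shown): valid in S4, hence also in S5 (every theorem of S4 is a theorem of S5).

S4, S5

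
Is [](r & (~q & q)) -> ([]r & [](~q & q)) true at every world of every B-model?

Yes, valid

Tableau for the negation ~([](r & (~q & q)) -> ([]r & [](~q & q))):
1. ~([](r & (~q & q)) -> ([]r & [](~q & q))), 0
2. [](r & (~q & q)), 0
3. ~([]r & [](~q & q)), 0
4. r & (~q & q), 0
5. r, 0
6. ~q & q, 0
7. ~q, 0
8. q, 0
Accessibility: 0R0
Branch closes: q and ~q both at 0.
Every branch of the negation's tableau closes; the branch above is one of them.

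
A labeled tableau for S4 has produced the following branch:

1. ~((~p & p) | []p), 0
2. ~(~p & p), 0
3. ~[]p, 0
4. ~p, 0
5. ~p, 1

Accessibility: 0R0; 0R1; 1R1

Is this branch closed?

No world carries both an atom and its negation.

Not closed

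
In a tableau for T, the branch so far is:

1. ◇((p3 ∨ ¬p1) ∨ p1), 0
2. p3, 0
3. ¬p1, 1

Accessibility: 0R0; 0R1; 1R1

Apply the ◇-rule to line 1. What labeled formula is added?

a fresh world 2 with 0R2, and (p3 ∨ ¬p1) ∨ p1 at 2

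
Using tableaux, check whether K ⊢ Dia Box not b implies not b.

No, not valid

Tableau for the negation not (Dia Box not b implies not b):
1. not (Dia Box not b implies not b), u
2. Dia Box not b, u
3. b, u
4. Box not b, v
Accessibility: uRv
The negation has an open branch (countermodel exists).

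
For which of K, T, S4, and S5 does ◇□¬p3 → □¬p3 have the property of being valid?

S5

S5-tableau for the negation ¬(◇□¬p3 → □¬p3):
1. ¬(◇□¬p3 → □¬p3), u
2. ◇□¬p3, u
3. ¬□¬p3, u
4. □¬p3, v
5. ¬p3, u
6. ¬p3, v
7. p3, w
8. ¬p3, w
Accessibility: uRu, uRv, uRw, vRu, vRv, vRw, wRu, wRv, wRw
Branch closes: p3 and ¬p3 both at w.
Every branch closes (one shown): valid in S5.
S4-tableau for the negation ¬(◇□¬p3 → □¬p3):
1. ¬(◇□¬p3 → □¬p3), u
2. ◇□¬p3, u
3. ¬□¬p3, u
4. □¬p3, v
5. ¬p3, v
6. p3, w
Accessibility: uRu, uRv, uRw, vRv, wRw
Complete open branch: countermodel on an S4-frame, so not valid in S4, nor in K, T (the same frame is also a K-frame and a T-frame).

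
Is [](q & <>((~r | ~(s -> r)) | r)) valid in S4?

Invalid (countermodel exists)

Tableau for the negation ~[](q & <>((~r | ~(s -> r)) | r)):
1. ~[](q & <>((~r | ~(s -> r)) | r)), w0
2. ~(q & <>((~r | ~(s -> r)) | r)), w1
3. ~q, w1
Accessibility: w0Rw0, w0Rw1, w1Rw1
The negation has an open branch (countermodel exists).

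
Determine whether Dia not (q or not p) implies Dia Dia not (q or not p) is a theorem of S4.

Tableau for the negation not (Dia not (q or not p) implies Dia Dia not (q or not p)):
1. not (Dia not (q or not p) implies Dia Dia not (q or not p)), u
2. Dia not (q or not p), u
3. not Dia Dia not (q or not p), u
4. not Dia not (q or not p), u
5. q or not p, u
6. not p, u
7. not (q or not p), v
8. not q, v
9. p, v
10. not Dia not (q or not p), v
11. q or not p, v
12. not p, v
Accessibility: uRu, uRv, vRv
Branch closes: p and not p both at v.
All branches of the negation close; one closing branch shown above.

Valid in S4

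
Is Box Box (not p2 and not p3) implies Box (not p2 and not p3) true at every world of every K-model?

No, not valid

Tableau for the negation not (Box Box (not p2 and not p3) implies Box (not p2 and not p3)):
1. not (Box Box (not p2 and not p3) implies Box (not p2 and not p3)), 0
2. Box Box (not p2 and not p3), 0
3. not Box (not p2 and not p3), 0
4. not (not p2 and not p3), 1
5. Box (not p2 and not p3), 1
6. p3, 1
Accessibility: 0R1
The negation has an open branch (countermodel exists).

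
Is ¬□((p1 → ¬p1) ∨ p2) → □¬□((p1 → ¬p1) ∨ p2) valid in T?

Tableau for the negation ¬(¬□((p1 → ¬p1) ∨ p2) → □¬□((p1 → ¬p1) ∨ p2)):
1. ¬(¬□((p1 → ¬p1) ∨ p2) → □¬□((p1 → ¬p1) ∨ p2)), u
2. ¬□((p1 → ¬p1) ∨ p2), u   [¬→-rule on 1]
3. ¬□¬□((p1 → ¬p1) ∨ p2), u   [¬→-rule on 1]
4. ¬((p1 → ¬p1) ∨ p2), v   [¬□-rule on 2: fresh world v, uRv]
5. ¬(p1 → ¬p1), v   [¬∨-rule on 4]
6. ¬p2, v   [¬∨-rule on 4]
7. p1, v   [¬→-rule on 5]
8. □((p1 → ¬p1) ∨ p2), w   [¬□-rule on 3: fresh world w, uRw]
9. (p1 → ¬p1) ∨ p2, w   [□-rule on 8 via wRw]
10. p2, w   [∨-rule on 9 (branches; this branch)]
Accessibility: uRu, uRv, uRw, vRv, wRw
The negation has an open branch (countermodel exists).

Not valid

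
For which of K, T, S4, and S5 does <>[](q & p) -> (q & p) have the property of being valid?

S4-tableau for the negation ~(<>[](q & p) -> (q & p)):
1. ~(<>[](q & p) -> (q & p)), u
2. <>[](q & p), u
3. ~(q & p), u
4. ~p, u
5. [](q & p), v
6. q & p, v
7. q, v
8. p, v
Accessibility: uRu, uRv, vRv
Complete open branch: countermodel on an S4-frame, so not valid in S4, nor in K, T (the same frame is also a K-frame and a T-frame).
S5-tableau for the negation ~(<>[](q & p) -> (q & p)):
1. ~(<>[](q & p) -> (q & p)), u
2. <>[](q & p), u
3. ~(q & p), u
4. ~p, u
5. [](q & p), v
6. q & p, u
7. q, u
8. p, u
Accessibility: uRu, uRv, vRu, vRv
Branch closes: p and ~p both at u.
Every branch closes (one shown): valid in S5.

S5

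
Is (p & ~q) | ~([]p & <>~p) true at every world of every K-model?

Yes, valid

Tableau for the negation ~((p & ~q) | ~([]p & <>~p)):
1. ~((p & ~q) | ~([]p & <>~p)), 0
2. ~(p & ~q), 0
3. []p & <>~p, 0
4. []p, 0
5. <>~p, 0
6. q, 0
7. ~p, 1
8. p, 1
Accessibility: 0R1
Branch closes: p and ~p both at 1.
Every branch of the negation's tableau closes; the branch above is one of them.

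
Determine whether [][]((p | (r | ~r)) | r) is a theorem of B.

Yes, valid

Tableau for the negation ~[][]((p | (r | ~r)) | r):
1. ~[][]((p | (r | ~r)) | r), w0
2. ~[]((p | (r | ~r)) | r), w1
3. ~((p | (r | ~r)) | r), w2
4. ~(p | (r | ~r)), w2
5. ~r, w2
6. ~p, w2
7. ~(r | ~r), w2
8. r, w2
Accessibility: w0Rw0, w0Rw1, w1Rw0, w1Rw1, w1Rw2, w2Rw1, w2Rw2
Branch closes: r and ~r both at w2.
All branches of the negation close; one closing branch shown above.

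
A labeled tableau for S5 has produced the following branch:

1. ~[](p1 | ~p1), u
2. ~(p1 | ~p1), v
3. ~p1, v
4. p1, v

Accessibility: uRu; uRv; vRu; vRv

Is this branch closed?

Closed

Both p1 and ~p1 appear at v.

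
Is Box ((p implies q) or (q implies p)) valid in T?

Valid

Tableau for the negation not Box ((p implies q) or (q implies p)):
1. not Box ((p implies q) or (q implies p)), w0
2. not ((p implies q) or (q implies p)), w1
3. not (p implies q), w1
4. not (q implies p), w1
5. p, w1
6. not q, w1
7. q, w1
8. not p, w1
Accessibility: w0Rw0, w0Rw1, w1Rw1
Branch closes: q and not q both at w1.
Every branch of the negation's tableau closes; the branch above is one of them.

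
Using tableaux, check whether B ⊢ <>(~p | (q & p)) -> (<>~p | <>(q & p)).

Tableau for the negation ~(<>(~p | (q & p)) -> (<>~p | <>(q & p))):
1. ~(<>(~p | (q & p)) -> (<>~p | <>(q & p))), 0
2. <>(~p | (q & p)), 0   [~->-rule on 1]
3. ~(<>~p | <>(q & p)), 0   [~->-rule on 1]
4. ~<>~p, 0   [~|-rule on 3]
5. ~<>(q & p), 0   [~|-rule on 3]
6. p, 0   [~<>-rule on 4 via 0R0]
7. ~(q & p), 0   [~<>-rule on 5 via 0R0]
8. ~q, 0   [~&-rule on 7 (branches; this branch)]
9. ~p | (q & p), 1   [<>-rule on 2: fresh world 1, 0R1]
10. p, 1   [~<>-rule on 4 via 0R1]
11. ~(q & p), 1   [~<>-rule on 5 via 0R1]
12. q & p, 1   [|-rule on 9 (branches; this branch)]
13. q, 1   [&-rule on 12]
14. ~p, 1   [~&-rule on 11 (branches; this branch)]
Accessibility: 0R0, 0R1, 1R0, 1R1
Branch closes: p and ~p both at 1.
All branches of the negation close; one closing branch shown above.

Valid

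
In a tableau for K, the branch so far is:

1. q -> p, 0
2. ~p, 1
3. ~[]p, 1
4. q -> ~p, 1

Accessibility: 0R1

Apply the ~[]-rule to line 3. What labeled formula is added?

a fresh world 2 with 1R2, and ~p at 2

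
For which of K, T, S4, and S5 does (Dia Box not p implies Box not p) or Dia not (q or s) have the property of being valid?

S4-tableau for the negation not ((Dia Box not p implies Box not p) or Dia not (q or s)):
1. not ((Dia Box not p implies Box not p) or Dia not (q or s)), u
2. not (Dia Box not p implies Box not p), u   [neg-or-rule on 1]
3. not Dia not (q or s), u   [neg-or-rule on 1]
4. Dia Box not p, u   [neg-implies-rule on 2]
5. not Box not p, u   [neg-implies-rule on 2]
6. q or s, u   [neg-Dia-rule on 3 via uRu]
7. s, u   [or-rule on 6 (branches; this branch)]
8. Box not p, v   [Dia-rule on 4: fresh world v, uRv]
9. q or s, v   [neg-Dia-rule on 3 via uRv]
10. not p, v   [Box-rule on 8 via vRv]
11. s, v   [or-rule on 9 (branches; this branch)]
12. p, w   [neg-Box-rule on 5: fresh world w, uRw]
13. q or s, w   [neg-Dia-rule on 3 via uRw]
14. s, w   [or-rule on 13 (branches; this branch)]
Accessibility: uRu, uRv, uRw, vRv, wRw
Complete open branch: countermodel on an S4-frame, so not valid in S4, nor in K, T (the same frame is also a K-frame and a T-frame).
S5-tableau for the negation not ((Dia Box not p implies Box not p) or Dia not (q or s)):
1. not ((Dia Box not p implies Box not p) or Dia not (q or s)), u
2. not (Dia Box not p implies Box not p), u   [neg-or-rule on 1]
3. not Dia not (q or s), u   [neg-or-rule on 1]
4. Dia Box not p, u   [neg-implies-rule on 2]
5. not Box not p, u   [neg-implies-rule on 2]
6. q or s, u   [neg-Dia-rule on 3 via uRu]
7. s, u   [or-rule on 6 (branches; this branch)]
8. Box not p, v   [Dia-rule on 4: fresh world v, uRv]
9. q or s, v   [neg-Dia-rule on 3 via uRv]
10. not p, u   [Box-rule on 8 via vRu]
11. not p, v   [Box-rule on 8 via vRv]
12. s, v   [or-rule on 9 (branches; this branch)]
13. p, w   [neg-Box-rule on 5: fresh world w, uRw]
14. q or s, w   [neg-Dia-rule on 3 via uRw]
15. not p, w   [Box-rule on 8 via vRw]
Accessibility: uRu, uRv, uRw, vRu, vRv, vRw, wRu, wRv, wRw
Branch closes: p and not p both at w.
Every branch closes (one shown): valid in S5.

S5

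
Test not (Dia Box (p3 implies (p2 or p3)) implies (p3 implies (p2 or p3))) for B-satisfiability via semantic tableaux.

Unsatisfiable

1. not (Dia Box (p3 implies (p2 or p3)) implies (p3 implies (p2 or p3))), w0
2. Dia Box (p3 implies (p2 or p3)), w0   [neg-implies-rule on 1]
3. not (p3 implies (p2 or p3)), w0   [neg-implies-rule on 1]
4. p3, w0   [neg-implies-rule on 3]
5. not (p2 or p3), w0   [neg-implies-rule on 3]
6. not p2, w0   [neg-or-rule on 5]
7. not p3, w0   [neg-or-rule on 5]
Accessibility: w0Rw0
Branch closes: p3 and not p3 both at w0.
All branches of the tableau close; one closing branch shown above.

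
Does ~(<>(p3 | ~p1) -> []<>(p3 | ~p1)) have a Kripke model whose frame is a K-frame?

Yes, satisfiable

1. ~(<>(p3 | ~p1) -> []<>(p3 | ~p1)), 0
2. <>(p3 | ~p1), 0   [~->-rule on 1]
3. ~[]<>(p3 | ~p1), 0   [~->-rule on 1]
4. p3 | ~p1, 1   [<>-rule on 2: fresh world 1, 0R1]
5. ~p1, 1   [|-rule on 4 (branches; this branch)]
6. ~<>(p3 | ~p1), 2   [~[]-rule on 3: fresh world 2, 0R2]
Accessibility: 0R1, 0R2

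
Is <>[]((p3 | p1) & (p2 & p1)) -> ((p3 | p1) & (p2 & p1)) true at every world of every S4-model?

Tableau for the negation ~(<>[]((p3 | p1) & (p2 & p1)) -> ((p3 | p1) & (p2 & p1))):
1. ~(<>[]((p3 | p1) & (p2 & p1)) -> ((p3 | p1) & (p2 & p1))), 0
2. <>[]((p3 | p1) & (p2 & p1)), 0
3. ~((p3 | p1) & (p2 & p1)), 0
4. ~(p2 & p1), 0
5. ~p1, 0
6. []((p3 | p1) & (p2 & p1)), 1
7. (p3 | p1) & (p2 & p1), 1
8. p3 | p1, 1
9. p2 & p1, 1
10. p2, 1
11. p1, 1
Accessibility: 0R0, 0R1, 1R1
The negation has an open branch (countermodel exists).

Not valid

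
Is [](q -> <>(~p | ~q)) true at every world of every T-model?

Not valid

Tableau for the negation ~[](q -> <>(~p | ~q)):
1. ~[](q -> <>(~p | ~q)), 0
2. ~(q -> <>(~p | ~q)), 1   [~[]-rule on 1: fresh world 1, 0R1]
3. q, 1   [~->-rule on 2]
4. ~<>(~p | ~q), 1   [~->-rule on 2]
5. ~(~p | ~q), 1   [~<>-rule on 4 via 1R1]
6. p, 1   [~|-rule on 5]
Accessibility: 0R0, 0R1, 1R1
The negation has an open branch (countermodel exists).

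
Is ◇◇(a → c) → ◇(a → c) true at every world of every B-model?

Tableau for the negation ¬(◇◇(a → c) → ◇(a → c)):
1. ¬(◇◇(a → c) → ◇(a → c)), 0
2. ◇◇(a → c), 0   [¬→-rule on 1]
3. ¬◇(a → c), 0   [¬→-rule on 1]
4. ¬(a → c), 0   [¬◇-rule on 3 via 0R0]
5. a, 0   [¬→-rule on 4]
6. ¬c, 0   [¬→-rule on 4]
7. ◇(a → c), 1   [◇-rule on 2: fresh world 1, 0R1]
8. ¬(a → c), 1   [¬◇-rule on 3 via 0R1]
9. a, 1   [¬→-rule on 8]
10. ¬c, 1   [¬→-rule on 8]
11. a → c, 2   [◇-rule on 7: fresh world 2, 1R2]
12. c, 2   [→-rule on 11 (branches; this branch)]
Accessibility: 0R0, 0R1, 1R0, 1R1, 1R2, 2R1, 2R2
The negation has an open branch (countermodel exists).

No, not valid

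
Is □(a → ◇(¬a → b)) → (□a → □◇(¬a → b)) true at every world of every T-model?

Valid in T

Tableau for the negation ¬(□(a → ◇(¬a → b)) → (□a → □◇(¬a → b))):
1. ¬(□(a → ◇(¬a → b)) → (□a → □◇(¬a → b))), u
2. □(a → ◇(¬a → b)), u
3. ¬(□a → □◇(¬a → b)), u
4. □a, u
5. ¬□◇(¬a → b), u
6. a → ◇(¬a → b), u
7. a, u
8. ◇(¬a → b), u
9. ¬◇(¬a → b), v
10. a → ◇(¬a → b), v
11. a, v
12. ¬(¬a → b), v
13. ¬a, v
14. ¬b, v
Accessibility: uRu, uRv, vRv
Branch closes: a and ¬a both at v.
Every branch of the negation's tableau closes; the branch above is one of them.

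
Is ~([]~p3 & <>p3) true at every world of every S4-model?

Tableau for the negation []~p3 & <>p3:
1. []~p3 & <>p3, w0
2. []~p3, w0
3. <>p3, w0
4. ~p3, w0
5. p3, w1
6. ~p3, w1
Accessibility: w0Rw0, w0Rw1, w1Rw1
Branch closes: p3 and ~p3 both at w1.
Every branch of the negation's tableau closes; the branch above is one of them.

Valid in S4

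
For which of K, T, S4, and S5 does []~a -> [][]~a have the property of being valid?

T-tableau for the negation ~([]~a -> [][]~a):
1. ~([]~a -> [][]~a), w0
2. []~a, w0
3. ~[][]~a, w0
4. ~a, w0
5. ~[]~a, w1
6. ~a, w1
7. a, w2
Accessibility: w0Rw0, w0Rw1, w1Rw1, w1Rw2, w2Rw2
Complete open branch: countermodel on a T-frame, so not valid in T, nor in K (the same frame is also a K-frame).
S4-tableau for the negation ~([]~a -> [][]~a):
1. ~([]~a -> [][]~a), w0
2. []~a, w0
3. ~[][]~a, w0
4. ~a, w0
5. ~[]~a, w1
6. ~a, w1
7. a, w2
8. ~a, w2
Accessibility: w0Rw0, w0Rw1, w0Rw2, w1Rw1, w1Rw2, w2Rw2
Branch closes: a and ~a both at w2.
Every branch closes (one shown): valid in S4, hence also in S5 (every theorem of S4 is a theorem of S5).

S4, S5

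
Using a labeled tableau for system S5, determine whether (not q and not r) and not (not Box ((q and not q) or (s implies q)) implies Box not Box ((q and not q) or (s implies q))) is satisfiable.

No, unsatisfiable

1. (not q and not r) and not (not Box ((q and not q) or (s implies q)) implies Box not Box ((q and not q) or (s implies q))), 0
2. not q and not r, 0
3. not (not Box ((q and not q) or (s implies q)) implies Box not Box ((q and not q) or (s implies q))), 0
4. not q, 0
5. not r, 0
6. not Box ((q and not q) or (s implies q)), 0
7. not Box not Box ((q and not q) or (s implies q)), 0
8. not ((q and not q) or (s implies q)), 1
9. not (q and not q), 1
10. not (s implies q), 1
11. s, 1
12. not q, 1
13. Box ((q and not q) or (s implies q)), 2
14. (q and not q) or (s implies q), 0
15. (q and not q) or (s implies q), 1
16. (q and not q) or (s implies q), 2
17. s implies q, 0
18. s implies q, 1
19. s implies q, 2
20. not s, 0
21. q, 1
Accessibility: 0R0, 0R1, 0R2, 1R0, 1R1, 1R2, 2R0, 2R1, 2R2
Branch closes: q and not q both at 1.
All branches of the tableau close; one closing branch shown above.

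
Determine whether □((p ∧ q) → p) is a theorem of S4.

Tableau for the negation ¬□((p ∧ q) → p):
1. ¬□((p ∧ q) → p), w0
2. ¬((p ∧ q) → p), w1
3. p ∧ q, w1
4. ¬p, w1
5. p, w1
6. q, w1
Accessibility: w0Rw0, w0Rw1, w1Rw1
Branch closes: p and ¬p both at w1.
Every branch of the negation's tableau closes; the branch above is one of them.

Yes, valid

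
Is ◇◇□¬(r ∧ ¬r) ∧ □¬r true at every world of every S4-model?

Tableau for the negation ¬(◇◇□¬(r ∧ ¬r) ∧ □¬r):
1. ¬(◇◇□¬(r ∧ ¬r) ∧ □¬r), 0
2. ¬□¬r, 0   [¬∧-rule on 1 (branches; this branch)]
3. r, 1   [¬□-rule on 2: fresh world 1, 0R1]
Accessibility: 0R0, 0R1, 1R1
The negation has an open branch (countermodel exists).

No, not valid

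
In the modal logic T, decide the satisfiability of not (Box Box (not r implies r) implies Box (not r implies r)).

1. not (Box Box (not r implies r) implies Box (not r implies r)), w0
2. Box Box (not r implies r), w0   [neg-implies-rule on 1]
3. not Box (not r implies r), w0   [neg-implies-rule on 1]
4. Box (not r implies r), w0   [Box-rule on 2 via w0Rw0]
5. not r implies r, w0   [Box-rule on 4 via w0Rw0]
6. r, w0   [implies-rule on 5 (branches; this branch)]
7. not (not r implies r), w1   [neg-Box-rule on 3: fresh world w1, w0Rw1]
8. not r, w1   [neg-implies-rule on 7]
9. Box (not r implies r), w1   [Box-rule on 2 via w0Rw1]
10. not r implies r, w1   [Box-rule on 4 via w0Rw1]
11. r, w1   [implies-rule on 10 (branches; this branch)]
Accessibility: w0Rw0, w0Rw1, w1Rw1
Branch closes: r and not r both at w1.
Every branch closes; the branch above is one of them.

No, unsatisfiable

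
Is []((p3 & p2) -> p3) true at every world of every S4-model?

Valid in S4

Tableau for the negation ~[]((p3 & p2) -> p3):
1. ~[]((p3 & p2) -> p3), 0
2. ~((p3 & p2) -> p3), 1   [~[]-rule on 1: fresh world 1, 0R1]
3. p3 & p2, 1   [~->-rule on 2]
4. ~p3, 1   [~->-rule on 2]
5. p3, 1   [&-rule on 3]
6. p2, 1   [&-rule on 3]
Accessibility: 0R0, 0R1, 1R1
Branch closes: p3 and ~p3 both at 1.
All branches of the negation close; one closing branch shown above.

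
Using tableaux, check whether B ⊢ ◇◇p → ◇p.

Tableau for the negation ¬(◇◇p → ◇p):
1. ¬(◇◇p → ◇p), 0
2. ◇◇p, 0
3. ¬◇p, 0
4. ¬p, 0
5. ◇p, 1
6. ¬p, 1
7. p, 2
Accessibility: 0R0, 0R1, 1R0, 1R1, 1R2, 2R1, 2R2
The negation has an open branch (countermodel exists).

Invalid (countermodel exists)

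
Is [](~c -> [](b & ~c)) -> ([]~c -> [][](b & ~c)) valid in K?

Tableau for the negation ~([](~c -> [](b & ~c)) -> ([]~c -> [][](b & ~c))):
1. ~([](~c -> [](b & ~c)) -> ([]~c -> [][](b & ~c))), u
2. [](~c -> [](b & ~c)), u
3. ~([]~c -> [][](b & ~c)), u
4. []~c, u
5. ~[][](b & ~c), u
6. ~[](b & ~c), v
7. ~c -> [](b & ~c), v
8. ~c, v
9. [](b & ~c), v
10. ~(b & ~c), w
11. b & ~c, w
12. b, w
13. ~c, w
14. c, w
Accessibility: uRv, vRw
Branch closes: c and ~c both at w.
All branches of the negation close; one closing branch shown above.

Yes, valid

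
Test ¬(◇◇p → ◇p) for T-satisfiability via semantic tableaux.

Yes, satisfiable

1. ¬(◇◇p → ◇p), w0
2. ◇◇p, w0
3. ¬◇p, w0
4. ¬p, w0
5. ◇p, w1
6. ¬p, w1
7. p, w2
Accessibility: w0Rw0, w0Rw1, w1Rw1, w1Rw2, w2Rw2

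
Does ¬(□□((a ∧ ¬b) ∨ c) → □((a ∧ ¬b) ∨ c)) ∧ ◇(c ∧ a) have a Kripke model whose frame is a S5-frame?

1. ¬(□□((a ∧ ¬b) ∨ c) → □((a ∧ ¬b) ∨ c)) ∧ ◇(c ∧ a), w0
2. ¬(□□((a ∧ ¬b) ∨ c) → □((a ∧ ¬b) ∨ c)), w0
3. ◇(c ∧ a), w0
4. □□((a ∧ ¬b) ∨ c), w0
5. ¬□((a ∧ ¬b) ∨ c), w0
6. □((a ∧ ¬b) ∨ c), w0
7. (a ∧ ¬b) ∨ c, w0
8. a ∧ ¬b, w0
9. a, w0
10. ¬b, w0
11. c ∧ a, w1
12. c, w1
13. a, w1
14. □((a ∧ ¬b) ∨ c), w1
15. (a ∧ ¬b) ∨ c, w1
16. a ∧ ¬b, w1
17. ¬b, w1
18. ¬((a ∧ ¬b) ∨ c), w2
19. ¬(a ∧ ¬b), w2
20. ¬c, w2
21. □((a ∧ ¬b) ∨ c), w2
22. (a ∧ ¬b) ∨ c, w2
23. b, w2
24. a ∧ ¬b, w2
25. a, w2
26. ¬b, w2
Accessibility: w0Rw0, w0Rw1, w0Rw2, w1Rw0, w1Rw1, w1Rw2, w2Rw0, w2Rw1, w2Rw2
Branch closes: b and ¬b both at w2.
(One branch shown.) All branches close.

Unsatisfiable (every branch closes)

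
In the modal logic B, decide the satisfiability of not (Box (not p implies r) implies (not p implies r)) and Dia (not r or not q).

1. not (Box (not p implies r) implies (not p implies r)) and Dia (not r or not q), u
2. not (Box (not p implies r) implies (not p implies r)), u   [and-rule on 1]
3. Dia (not r or not q), u   [and-rule on 1]
4. Box (not p implies r), u   [neg-implies-rule on 2]
5. not (not p implies r), u   [neg-implies-rule on 2]
6. not p, u   [neg-implies-rule on 5]
7. not r, u   [neg-implies-rule on 5]
8. not p implies r, u   [Box-rule on 4 via uRu]
9. r, u   [implies-rule on 8 (branches; this branch)]
Accessibility: uRu
Branch closes: r and not r both at u.
(One branch shown.) All branches close.

No, unsatisfiable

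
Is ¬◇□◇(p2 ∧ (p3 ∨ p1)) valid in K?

Tableau for the negation ◇□◇(p2 ∧ (p3 ∨ p1)):
1. ◇□◇(p2 ∧ (p3 ∨ p1)), w0
2. □◇(p2 ∧ (p3 ∨ p1)), w1   [◇-rule on 1: fresh world w1, w0Rw1]
Accessibility: w0Rw1
The negation has an open branch (countermodel exists).

Invalid (countermodel exists)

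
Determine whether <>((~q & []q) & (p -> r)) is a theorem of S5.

Tableau for the negation ~<>((~q & []q) & (p -> r)):
1. ~<>((~q & []q) & (p -> r)), u
2. ~((~q & []q) & (p -> r)), u
3. ~(p -> r), u
4. p, u
5. ~r, u
Accessibility: uRu
The negation has an open branch (countermodel exists).

Invalid (countermodel exists)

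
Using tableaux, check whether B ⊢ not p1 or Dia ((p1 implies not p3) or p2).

Tableau for the negation not (not p1 or Dia ((p1 implies not p3) or p2)):
1. not (not p1 or Dia ((p1 implies not p3) or p2)), u
2. p1, u   [neg-or-rule on 1]
3. not Dia ((p1 implies not p3) or p2), u   [neg-or-rule on 1]
4. not ((p1 implies not p3) or p2), u   [neg-Dia-rule on 3 via uRu]
5. not (p1 implies not p3), u   [neg-or-rule on 4]
6. not p2, u   [neg-or-rule on 4]
7. p3, u   [neg-implies-rule on 5]
Accessibility: uRu
The negation has an open branch (countermodel exists).

No, not valid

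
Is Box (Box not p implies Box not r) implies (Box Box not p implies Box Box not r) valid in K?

Tableau for the negation not (Box (Box not p implies Box not r) implies (Box Box not p implies Box Box not r)):
1. not (Box (Box not p implies Box not r) implies (Box Box not p implies Box Box not r)), w0
2. Box (Box not p implies Box not r), w0
3. not (Box Box not p implies Box Box not r), w0
4. Box Box not p, w0
5. not Box Box not r, w0
6. not Box not r, w1
7. Box not p implies Box not r, w1
8. Box not p, w1
9. not Box not p, w1
10. r, w2
11. not p, w2
12. p, w3
13. not p, w3
Accessibility: w0Rw1, w1Rw2, w1Rw3
Branch closes: p and not p both at w3.
Every branch of the negation's tableau closes; the branch above is one of them.

Valid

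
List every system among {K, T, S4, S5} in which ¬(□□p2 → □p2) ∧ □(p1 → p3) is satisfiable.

K-tableau for the formula:
1. ¬(□□p2 → □p2) ∧ □(p1 → p3), w0
2. ¬(□□p2 → □p2), w0
3. □(p1 → p3), w0
4. □□p2, w0
5. ¬□p2, w0
6. ¬p2, w1
7. p1 → p3, w1
8. □p2, w1
9. p3, w1
Accessibility: w0Rw1
Complete open branch: satisfiable in K.
T-tableau for the formula:
1. ¬(□□p2 → □p2) ∧ □(p1 → p3), w0
2. ¬(□□p2 → □p2), w0
3. □(p1 → p3), w0
4. □□p2, w0
5. ¬□p2, w0
6. p1 → p3, w0
7. □p2, w0
8. p2, w0
9. p3, w0
10. ¬p2, w1
11. p1 → p3, w1
12. □p2, w1
13. p2, w1
Accessibility: w0Rw0, w0Rw1, w1Rw1
Branch closes: p2 and ¬p2 both at w1.
Every branch closes (one shown): unsatisfiable in T, hence also in S4, S5 (every S4/S5-frame is a T-frame).

K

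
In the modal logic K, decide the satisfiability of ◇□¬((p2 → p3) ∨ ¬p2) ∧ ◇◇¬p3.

1. ◇□¬((p2 → p3) ∨ ¬p2) ∧ ◇◇¬p3, w0
2. ◇□¬((p2 → p3) ∨ ¬p2), w0
3. ◇◇¬p3, w0
4. □¬((p2 → p3) ∨ ¬p2), w1
5. ◇¬p3, w2
6. ¬p3, w3
Accessibility: w0Rw1, w0Rw2, w2Rw3

Satisfiable (open branch found)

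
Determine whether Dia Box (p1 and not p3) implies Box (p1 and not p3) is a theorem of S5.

Valid in S5

Tableau for the negation not (Dia Box (p1 and not p3) implies Box (p1 and not p3)):
1. not (Dia Box (p1 and not p3) implies Box (p1 and not p3)), w0
2. Dia Box (p1 and not p3), w0   [neg-implies-rule on 1]
3. not Box (p1 and not p3), w0   [neg-implies-rule on 1]
4. Box (p1 and not p3), w1   [Dia-rule on 2: fresh world w1, w0Rw1]
5. p1 and not p3, w0   [Box-rule on 4 via w1Rw0]
6. p1, w0   [and-rule on 5]
7. not p3, w0   [and-rule on 5]
8. p1 and not p3, w1   [Box-rule on 4 via w1Rw1]
9. p1, w1   [and-rule on 8]
10. not p3, w1   [and-rule on 8]
11. not (p1 and not p3), w2   [neg-Box-rule on 3: fresh world w2, w0Rw2]
12. p1 and not p3, w2   [Box-rule on 4 via w1Rw2]
13. p1, w2   [and-rule on 12]
14. not p3, w2   [and-rule on 12]
15. p3, w2   [neg-and-rule on 11 (branches; this branch)]
Accessibility: w0Rw0, w0Rw1, w0Rw2, w1Rw0, w1Rw1, w1Rw2, w2Rw0, w2Rw1, w2Rw2
Branch closes: p3 and not p3 both at w2.
All branches of the negation close; one closing branch shown above.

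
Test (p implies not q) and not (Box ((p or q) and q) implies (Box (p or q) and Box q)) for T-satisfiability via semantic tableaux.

1. (p implies not q) and not (Box ((p or q) and q) implies (Box (p or q) and Box q)), u
2. p implies not q, u
3. not (Box ((p or q) and q) implies (Box (p or q) and Box q)), u
4. Box ((p or q) and q), u
5. not (Box (p or q) and Box q), u
6. (p or q) and q, u
7. p or q, u
8. q, u
9. not p, u
10. not Box (p or q), u
11. not (p or q), v
12. not p, v
13. not q, v
14. (p or q) and q, v
15. p or q, v
16. q, v
Accessibility: uRu, uRv, vRv
Branch closes: q and not q both at v.
All branches of the tableau close; one closing branch shown above.

Unsatisfiable (every branch closes)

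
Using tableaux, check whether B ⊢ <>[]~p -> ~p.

Tableau for the negation ~(<>[]~p -> ~p):
1. ~(<>[]~p -> ~p), 0
2. <>[]~p, 0
3. p, 0
4. []~p, 1
5. ~p, 0
Accessibility: 0R0, 0R1, 1R0, 1R1
Branch closes: p and ~p both at 0.
Every branch of the negation's tableau closes; the branch above is one of them.

Valid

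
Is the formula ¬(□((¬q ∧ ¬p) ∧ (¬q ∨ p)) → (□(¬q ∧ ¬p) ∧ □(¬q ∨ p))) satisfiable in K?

1. ¬(□((¬q ∧ ¬p) ∧ (¬q ∨ p)) → (□(¬q ∧ ¬p) ∧ □(¬q ∨ p))), u
2. □((¬q ∧ ¬p) ∧ (¬q ∨ p)), u   [¬→-rule on 1]
3. ¬(□(¬q ∧ ¬p) ∧ □(¬q ∨ p)), u   [¬→-rule on 1]
4. ¬□(¬q ∨ p), u   [¬∧-rule on 3 (branches; this branch)]
5. ¬(¬q ∨ p), v   [¬□-rule on 4: fresh world v, uRv]
6. q, v   [¬∨-rule on 5]
7. ¬p, v   [¬∨-rule on 5]
8. (¬q ∧ ¬p) ∧ (¬q ∨ p), v   [□-rule on 2 via uRv]
9. ¬q ∧ ¬p, v   [∧-rule on 8]
10. ¬q ∨ p, v   [∧-rule on 8]
11. ¬q, v   [∧-rule on 9]
Accessibility: uRv
Branch closes: q and ¬q both at v.
All branches of the tableau close; one closing branch shown above.

Unsatisfiable (every branch closes)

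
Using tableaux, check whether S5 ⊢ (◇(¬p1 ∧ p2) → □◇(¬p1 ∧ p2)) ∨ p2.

Tableau for the negation ¬((◇(¬p1 ∧ p2) → □◇(¬p1 ∧ p2)) ∨ p2):
1. ¬((◇(¬p1 ∧ p2) → □◇(¬p1 ∧ p2)) ∨ p2), w0
2. ¬(◇(¬p1 ∧ p2) → □◇(¬p1 ∧ p2)), w0
3. ¬p2, w0
4. ◇(¬p1 ∧ p2), w0
5. ¬□◇(¬p1 ∧ p2), w0
6. ¬p1 ∧ p2, w1
7. ¬p1, w1
8. p2, w1
9. ¬◇(¬p1 ∧ p2), w2
10. ¬(¬p1 ∧ p2), w0
11. ¬(¬p1 ∧ p2), w1
12. ¬(¬p1 ∧ p2), w2
13. ¬p2, w1
Accessibility: w0Rw0, w0Rw1, w0Rw2, w1Rw0, w1Rw1, w1Rw2, w2Rw0, w2Rw1, w2Rw2
Branch closes: p2 and ¬p2 both at w1.
Every branch of the negation's tableau closes; the branch above is one of them.

Valid in S5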